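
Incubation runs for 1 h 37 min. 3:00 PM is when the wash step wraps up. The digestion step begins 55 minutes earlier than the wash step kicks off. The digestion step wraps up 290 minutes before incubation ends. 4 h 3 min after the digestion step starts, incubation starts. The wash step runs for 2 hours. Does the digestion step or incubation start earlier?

The wash step starts at 3:00 PM − 120 min = 1:00 PM.
The digestion step starts at 1:00 PM − 55 min = 12:05 PM.
Incubation starts at 12:05 PM + 243 min = 4:08 PM.
The digestion step starts at 12:05 PM and incubation starts at 4:08 PM, so the digestion step is first.

the digestion step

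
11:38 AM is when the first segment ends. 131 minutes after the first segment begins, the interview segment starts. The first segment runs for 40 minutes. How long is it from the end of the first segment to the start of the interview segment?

1 h 31 min

The first segment starts at 11:38 AM − 40 min = 10:58 AM.
The interview segment starts at 10:58 AM + 131 min = 1:09 PM.
From 11:38 AM to 1:09 PM is 1 h 31 min.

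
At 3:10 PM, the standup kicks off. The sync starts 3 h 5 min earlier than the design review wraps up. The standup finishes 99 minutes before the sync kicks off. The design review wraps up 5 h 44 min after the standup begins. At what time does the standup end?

The design review ends at 3:10 PM + 344 min = 8:54 PM.
The sync starts at 8:54 PM − 185 min = 5:49 PM.
The standup ends at 5:49 PM − 99 min = 4:10 PM.

4:10 PM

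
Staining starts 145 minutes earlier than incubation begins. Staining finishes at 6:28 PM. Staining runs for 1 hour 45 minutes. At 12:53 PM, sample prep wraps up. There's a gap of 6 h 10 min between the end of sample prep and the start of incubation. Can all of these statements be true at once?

No

Incubation starts at 12:53 PM + 370 min = 7:03 PM.
Staining starts at 7:03 PM − 145 min = 4:38 PM.
Staining ends at 4:38 PM + 105 min = 6:23 PM.
But staining is also said to end at 6:28 PM — a 5-minute conflict.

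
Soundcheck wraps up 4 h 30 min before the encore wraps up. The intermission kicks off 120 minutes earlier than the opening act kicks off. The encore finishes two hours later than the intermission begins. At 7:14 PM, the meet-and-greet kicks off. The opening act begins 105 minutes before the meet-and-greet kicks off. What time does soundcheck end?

The opening act starts at 7:14 PM − 105 min = 5:29 PM.
The intermission starts at 5:29 PM − 120 min = 3:29 PM.
The encore ends at 3:29 PM + 120 min = 5:29 PM.
Soundcheck ends at 5:29 PM − 270 min = 12:59 PM.

12:59 PM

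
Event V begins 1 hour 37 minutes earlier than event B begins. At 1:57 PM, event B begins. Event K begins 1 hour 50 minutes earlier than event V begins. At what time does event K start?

10:30 AM

Event V starts at 1:57 PM − 97 min = 12:20 PM.
Event K starts at 12:20 PM − 110 min = 10:30 AM.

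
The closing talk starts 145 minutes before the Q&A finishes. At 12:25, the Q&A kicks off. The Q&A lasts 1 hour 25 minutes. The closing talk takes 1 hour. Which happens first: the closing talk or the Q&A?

The Q&A ends at 12:25 + 85 min = 13:50.
The closing talk starts at 13:50 − 145 min = 11:25.
The closing talk starts at 11:25 and the Q&A starts at 12:25, so the closing talk is first.

the closing talk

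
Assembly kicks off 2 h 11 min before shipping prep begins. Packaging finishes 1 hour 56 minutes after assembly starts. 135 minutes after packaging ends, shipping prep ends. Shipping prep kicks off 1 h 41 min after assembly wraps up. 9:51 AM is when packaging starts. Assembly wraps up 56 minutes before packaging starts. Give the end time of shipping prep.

12:36 PM

Assembly ends at 9:51 AM − 56 min = 8:55 AM.
Shipping prep starts at 8:55 AM + 101 min = 10:36 AM.
Assembly starts at 10:36 AM − 131 min = 8:25 AM.
Packaging ends at 8:25 AM + 116 min = 10:21 AM.
Shipping prep ends at 10:21 AM + 135 min = 12:36 PM.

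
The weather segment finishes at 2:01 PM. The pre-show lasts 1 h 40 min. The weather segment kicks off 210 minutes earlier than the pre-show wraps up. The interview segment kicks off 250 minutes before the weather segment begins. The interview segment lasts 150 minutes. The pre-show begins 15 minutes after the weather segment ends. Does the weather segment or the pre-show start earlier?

The pre-show starts at 2:01 PM + 15 min = 2:16 PM.
The pre-show ends at 2:16 PM + 100 min = 3:56 PM.
The weather segment starts at 3:56 PM − 210 min = 12:26 PM.
The weather segment starts at 12:26 PM and the pre-show starts at 2:16 PM, so the weather segment is first.

the weather segment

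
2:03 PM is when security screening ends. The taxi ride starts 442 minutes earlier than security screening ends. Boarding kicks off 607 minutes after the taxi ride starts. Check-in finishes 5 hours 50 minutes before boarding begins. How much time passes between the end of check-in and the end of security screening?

The taxi ride starts at 2:03 PM − 442 min = 6:41 AM.
Boarding starts at 6:41 AM + 607 min = 4:48 PM.
Check-in ends at 4:48 PM − 350 min = 10:58 AM.
From 10:58 AM to 2:03 PM is 185 minutes.

185 minutes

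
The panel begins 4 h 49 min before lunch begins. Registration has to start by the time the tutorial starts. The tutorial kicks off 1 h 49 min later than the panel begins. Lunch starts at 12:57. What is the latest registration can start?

09:57

The panel starts at 12:57 − 289 min = 08:08.
The tutorial starts at 08:08 + 109 min = 09:57.
Registration is bounded by the tutorial, so the latest it can start is 09:57.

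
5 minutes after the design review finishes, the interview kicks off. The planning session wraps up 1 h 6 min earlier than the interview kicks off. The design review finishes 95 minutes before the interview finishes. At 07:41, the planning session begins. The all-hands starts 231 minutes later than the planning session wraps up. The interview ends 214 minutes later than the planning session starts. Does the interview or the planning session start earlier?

The interview ends at 07:41 + 214 min = 11:15.
The design review ends at 11:15 − 95 min = 09:40.
The interview starts at 09:40 + 5 min = 09:45.
The interview starts at 09:45 and the planning session starts at 07:41, so the planning session is first.

the planning session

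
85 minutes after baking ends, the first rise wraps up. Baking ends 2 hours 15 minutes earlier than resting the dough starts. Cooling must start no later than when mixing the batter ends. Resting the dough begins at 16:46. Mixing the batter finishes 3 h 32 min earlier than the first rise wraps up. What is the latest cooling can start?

Baking ends at 16:46 − 135 min = 14:31.
The first rise ends at 14:31 + 85 min = 15:56.
Mixing the batter ends at 15:56 − 212 min = 12:24.
Cooling is bounded by mixing the batter, so the latest it can start is 12:24.

12:24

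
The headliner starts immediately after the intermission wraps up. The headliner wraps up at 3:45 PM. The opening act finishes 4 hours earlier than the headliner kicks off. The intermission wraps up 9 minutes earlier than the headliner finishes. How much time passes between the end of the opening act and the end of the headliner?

The intermission ends at 3:45 PM − 9 min = 3:36 PM.
So the headliner starts at 3:36 PM.
The opening act ends at 3:36 PM − 240 min = 11:36 AM.
From 11:36 AM to 3:45 PM is 249 minutes.

249 minutes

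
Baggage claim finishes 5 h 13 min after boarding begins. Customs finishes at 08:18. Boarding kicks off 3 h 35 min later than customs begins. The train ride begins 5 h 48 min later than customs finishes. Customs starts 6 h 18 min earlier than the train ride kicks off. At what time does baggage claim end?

The train ride starts at 08:18 + 348 min = 14:06.
Customs starts at 14:06 − 378 min = 07:48.
Boarding starts at 07:48 + 215 min = 11:23.
Baggage claim ends at 11:23 + 313 min = 16:36.

16:36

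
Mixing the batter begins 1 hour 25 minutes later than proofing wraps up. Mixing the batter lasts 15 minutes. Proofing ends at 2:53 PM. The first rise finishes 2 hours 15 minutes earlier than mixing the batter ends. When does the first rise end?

Mixing the batter starts at 2:53 PM + 85 min = 4:18 PM.
Mixing the batter ends at 4:18 PM + 15 min = 4:33 PM.
The first rise ends at 4:33 PM − 135 min = 2:18 PM.

2:18 PM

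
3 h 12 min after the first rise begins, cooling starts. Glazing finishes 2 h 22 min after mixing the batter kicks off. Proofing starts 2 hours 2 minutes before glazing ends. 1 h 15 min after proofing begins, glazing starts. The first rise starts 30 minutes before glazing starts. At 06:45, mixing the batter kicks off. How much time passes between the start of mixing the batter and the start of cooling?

4 hours 17 minutes

Glazing ends at 06:45 + 142 min = 09:07.
Proofing starts at 09:07 − 122 min = 07:05.
Glazing starts at 07:05 + 75 min = 08:20.
The first rise starts at 08:20 − 30 min = 07:50.
Cooling starts at 07:50 + 192 min = 11:02.
From 06:45 to 11:02 is 4 hours 17 minutes.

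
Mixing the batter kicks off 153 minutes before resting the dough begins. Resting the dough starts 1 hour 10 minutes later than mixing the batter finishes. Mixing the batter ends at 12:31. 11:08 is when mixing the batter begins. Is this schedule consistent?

Yes

Resting the dough starts at 12:31 + 70 min = 13:41.
Mixing the batter starts at 13:41 − 153 min = 11:08.
That matches the stated 11:08, so the schedule is consistent.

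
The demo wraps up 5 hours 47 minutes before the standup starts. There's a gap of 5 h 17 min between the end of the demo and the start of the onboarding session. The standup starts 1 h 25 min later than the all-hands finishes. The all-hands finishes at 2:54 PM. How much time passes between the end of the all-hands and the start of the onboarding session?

The standup starts at 2:54 PM + 85 min = 4:19 PM.
The demo ends at 4:19 PM − 347 min = 10:32 AM.
The onboarding session starts at 10:32 AM + 317 min = 3:49 PM.
From 2:54 PM to 3:49 PM is 55 minutes.

55 minutes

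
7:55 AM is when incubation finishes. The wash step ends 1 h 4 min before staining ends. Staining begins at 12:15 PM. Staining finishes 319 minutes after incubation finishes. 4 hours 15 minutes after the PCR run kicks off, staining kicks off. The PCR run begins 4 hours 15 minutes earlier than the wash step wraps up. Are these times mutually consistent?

Staining ends at 7:55 AM + 319 min = 1:14 PM.
The wash step ends at 1:14 PM − 64 min = 12:10 PM.
The PCR run starts at 12:10 PM − 255 min = 7:55 AM.
Staining starts at 7:55 AM + 255 min = 12:10 PM.
But staining is also said to start at 12:15 PM — a 5-minute conflict.

No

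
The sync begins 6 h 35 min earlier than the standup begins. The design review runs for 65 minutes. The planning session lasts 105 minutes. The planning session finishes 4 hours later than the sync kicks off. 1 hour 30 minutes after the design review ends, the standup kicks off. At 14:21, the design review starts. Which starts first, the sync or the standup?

The design review ends at 14:21 + 65 min = 15:26.
The standup starts at 15:26 + 90 min = 16:56.
The sync starts at 16:56 − 395 min = 10:21.
The sync starts at 10:21 and the standup starts at 16:56, so the sync is first.

the sync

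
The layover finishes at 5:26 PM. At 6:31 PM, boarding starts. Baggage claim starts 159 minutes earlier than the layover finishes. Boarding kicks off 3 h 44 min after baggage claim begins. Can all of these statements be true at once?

Baggage claim starts at 5:26 PM − 159 min = 2:47 PM.
Boarding starts at 2:47 PM + 224 min = 6:31 PM.
That matches the stated 6:31 PM, so the schedule is consistent.

Yes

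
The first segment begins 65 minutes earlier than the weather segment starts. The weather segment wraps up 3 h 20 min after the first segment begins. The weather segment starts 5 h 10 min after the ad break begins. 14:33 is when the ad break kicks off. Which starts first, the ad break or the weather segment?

The weather segment starts at 14:33 + 310 min = 19:43.
The ad break starts at 14:33 and the weather segment starts at 19:43, so the ad break is first.

the ad break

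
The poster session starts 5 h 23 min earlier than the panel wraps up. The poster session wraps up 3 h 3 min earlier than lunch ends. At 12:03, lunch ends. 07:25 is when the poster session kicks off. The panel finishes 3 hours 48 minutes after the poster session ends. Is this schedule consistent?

The poster session ends at 12:03 − 183 min = 09:00.
The panel ends at 09:00 + 228 min = 12:48.
The poster session starts at 12:48 − 323 min = 07:25.
That matches the stated 07:25, so the schedule is consistent.

Yes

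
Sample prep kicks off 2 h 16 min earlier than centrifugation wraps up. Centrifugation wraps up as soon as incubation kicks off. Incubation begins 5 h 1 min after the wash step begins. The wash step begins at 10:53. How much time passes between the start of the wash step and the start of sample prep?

2 hours 45 minutes

Incubation starts at 10:53 + 301 min = 15:54.
So centrifugation ends at 15:54.
Sample prep starts at 15:54 − 136 min = 13:38.
From 10:53 to 13:38 is 2 hours 45 minutes.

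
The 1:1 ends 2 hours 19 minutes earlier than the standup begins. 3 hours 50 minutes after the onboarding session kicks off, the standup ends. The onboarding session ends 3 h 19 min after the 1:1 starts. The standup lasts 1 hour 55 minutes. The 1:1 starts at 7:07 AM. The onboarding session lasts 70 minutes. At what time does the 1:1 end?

8:52 AM

The onboarding session ends at 7:07 AM + 199 min = 10:26 AM.
The onboarding session starts at 10:26 AM − 70 min = 9:16 AM.
The standup ends at 9:16 AM + 230 min = 1:06 PM.
The standup starts at 1:06 PM − 115 min = 11:11 AM.
The 1:1 ends at 11:11 AM − 139 min = 8:52 AM.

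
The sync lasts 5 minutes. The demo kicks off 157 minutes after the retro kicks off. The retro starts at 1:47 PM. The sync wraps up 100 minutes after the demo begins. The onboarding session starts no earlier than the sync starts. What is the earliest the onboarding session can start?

The demo starts at 1:47 PM + 157 min = 4:24 PM.
The sync ends at 4:24 PM + 100 min = 6:04 PM.
The sync starts at 6:04 PM − 5 min = 5:59 PM.
The onboarding session is bounded by the sync, so the earliest it can start is 5:59 PM.

5:59 PM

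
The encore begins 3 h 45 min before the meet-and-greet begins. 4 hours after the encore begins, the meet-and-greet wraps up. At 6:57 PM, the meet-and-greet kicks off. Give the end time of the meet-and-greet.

7:12 PM

The encore starts at 6:57 PM − 225 min = 3:12 PM.
The meet-and-greet ends at 3:12 PM + 240 min = 7:12 PM.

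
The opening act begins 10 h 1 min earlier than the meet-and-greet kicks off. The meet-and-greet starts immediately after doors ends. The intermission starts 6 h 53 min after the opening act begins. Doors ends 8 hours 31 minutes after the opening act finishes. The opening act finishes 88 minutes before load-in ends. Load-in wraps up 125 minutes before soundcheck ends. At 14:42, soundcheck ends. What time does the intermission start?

Load-in ends at 14:42 − 125 min = 12:37.
The opening act ends at 12:37 − 88 min = 11:09.
Doors ends at 11:09 + 511 min = 19:40.
So the meet-and-greet starts at 19:40.
The opening act starts at 19:40 − 601 min = 09:39.
The intermission starts at 09:39 + 413 min = 16:32.

16:32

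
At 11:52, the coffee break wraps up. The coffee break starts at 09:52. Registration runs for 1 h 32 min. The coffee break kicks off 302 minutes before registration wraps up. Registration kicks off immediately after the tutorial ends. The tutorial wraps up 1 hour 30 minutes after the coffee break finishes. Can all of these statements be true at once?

Yes

The tutorial ends at 11:52 + 90 min = 13:22.
So registration starts at 13:22.
Registration ends at 13:22 + 92 min = 14:54.
The coffee break starts at 14:54 − 302 min = 09:52.
That matches the stated 09:52, so the schedule is consistent.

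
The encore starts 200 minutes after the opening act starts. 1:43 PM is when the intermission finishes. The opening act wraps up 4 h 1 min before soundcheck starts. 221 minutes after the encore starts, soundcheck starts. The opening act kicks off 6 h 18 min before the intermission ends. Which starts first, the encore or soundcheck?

the encore

The opening act starts at 1:43 PM − 378 min = 7:25 AM.
The encore starts at 7:25 AM + 200 min = 10:45 AM.
Soundcheck starts at 10:45 AM + 221 min = 2:26 PM.
The encore starts at 10:45 AM and soundcheck starts at 2:26 PM, so the encore is first.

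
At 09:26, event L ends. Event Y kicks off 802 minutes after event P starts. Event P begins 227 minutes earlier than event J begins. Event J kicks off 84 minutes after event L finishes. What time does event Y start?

Event J starts at 09:26 + 84 min = 10:50.
Event P starts at 10:50 − 227 min = 07:03.
Event Y starts at 07:03 + 802 min = 20:25.

20:25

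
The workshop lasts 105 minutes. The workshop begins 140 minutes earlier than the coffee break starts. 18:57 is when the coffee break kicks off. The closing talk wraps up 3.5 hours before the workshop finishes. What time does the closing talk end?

The workshop starts at 18:57 − 140 min = 16:37.
The workshop ends at 16:37 + 105 min = 18:22.
The closing talk ends at 18:22 − 210 min = 14:52.

14:52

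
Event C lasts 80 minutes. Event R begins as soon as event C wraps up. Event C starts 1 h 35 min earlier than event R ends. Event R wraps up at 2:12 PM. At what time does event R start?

1:57 PM

Event C starts at 2:12 PM − 95 min = 12:37 PM.
Event C ends at 12:37 PM + 80 min = 1:57 PM.
So event R starts at 1:57 PM.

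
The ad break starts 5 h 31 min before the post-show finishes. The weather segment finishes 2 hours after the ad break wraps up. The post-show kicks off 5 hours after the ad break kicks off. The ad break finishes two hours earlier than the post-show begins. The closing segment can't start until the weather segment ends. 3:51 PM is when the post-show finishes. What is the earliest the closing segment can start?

3:20 PM

The ad break starts at 3:51 PM − 331 min = 10:20 AM.
The post-show starts at 10:20 AM + 300 min = 3:20 PM.
The ad break ends at 3:20 PM − 120 min = 1:20 PM.
The weather segment ends at 1:20 PM + 120 min = 3:20 PM.
The closing segment is bounded by the weather segment, so the earliest it can start is 3:20 PM.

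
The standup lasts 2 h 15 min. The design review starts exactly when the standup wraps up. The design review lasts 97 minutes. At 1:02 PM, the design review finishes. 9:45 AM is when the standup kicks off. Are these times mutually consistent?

The standup ends at 9:45 AM + 135 min = 12:00 PM.
So the design review starts at 12:00 PM.
The design review ends at 12:00 PM + 97 min = 1:37 PM.
But the design review is also said to end at 1:02 PM — a 35-minute conflict.

No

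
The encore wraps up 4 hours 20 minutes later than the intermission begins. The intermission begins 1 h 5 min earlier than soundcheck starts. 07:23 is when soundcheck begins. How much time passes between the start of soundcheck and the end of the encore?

195 minutes

The intermission starts at 07:23 − 65 min = 06:18.
The encore ends at 06:18 + 260 min = 10:38.
From 07:23 to 10:38 is 195 minutes.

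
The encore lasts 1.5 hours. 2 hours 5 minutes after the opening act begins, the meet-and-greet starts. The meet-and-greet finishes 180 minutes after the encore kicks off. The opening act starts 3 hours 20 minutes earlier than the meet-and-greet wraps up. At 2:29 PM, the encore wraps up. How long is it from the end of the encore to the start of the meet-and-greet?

15 minutes

The encore starts at 2:29 PM − 90 min = 12:59 PM.
The meet-and-greet ends at 12:59 PM + 180 min = 3:59 PM.
The opening act starts at 3:59 PM − 200 min = 12:39 PM.
The meet-and-greet starts at 12:39 PM + 125 min = 2:44 PM.
From 2:29 PM to 2:44 PM is 15 minutes.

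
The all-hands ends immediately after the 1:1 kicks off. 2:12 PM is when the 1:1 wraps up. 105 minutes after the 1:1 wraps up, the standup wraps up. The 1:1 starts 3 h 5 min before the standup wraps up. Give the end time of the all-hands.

12:52 PM

The standup ends at 2:12 PM + 105 min = 3:57 PM.
The 1:1 starts at 3:57 PM − 185 min = 12:52 PM.
So the all-hands ends at 12:52 PM.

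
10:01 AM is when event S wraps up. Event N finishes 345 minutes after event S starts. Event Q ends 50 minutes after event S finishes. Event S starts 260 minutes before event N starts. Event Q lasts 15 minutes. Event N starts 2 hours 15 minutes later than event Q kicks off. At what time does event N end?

2:16 PM

Event Q ends at 10:01 AM + 50 min = 10:51 AM.
Event Q starts at 10:51 AM − 15 min = 10:36 AM.
Event N starts at 10:36 AM + 135 min = 12:51 PM.
Event S starts at 12:51 PM − 260 min = 8:31 AM.
Event N ends at 8:31 AM + 345 min = 2:16 PM.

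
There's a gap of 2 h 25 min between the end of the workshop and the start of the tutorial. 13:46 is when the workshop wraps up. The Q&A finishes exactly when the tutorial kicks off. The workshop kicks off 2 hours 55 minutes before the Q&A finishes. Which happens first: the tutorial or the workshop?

the workshop

The tutorial starts at 13:46 + 145 min = 16:11.
So the Q&A ends at 16:11.
The workshop starts at 16:11 − 175 min = 13:16.
The tutorial starts at 16:11 and the workshop starts at 13:16, so the workshop is first.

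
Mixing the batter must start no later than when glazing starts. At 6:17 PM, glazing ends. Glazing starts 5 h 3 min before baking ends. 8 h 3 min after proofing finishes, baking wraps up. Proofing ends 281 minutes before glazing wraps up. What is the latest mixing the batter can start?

4:36 PM

Proofing ends at 6:17 PM − 281 min = 1:36 PM.
Baking ends at 1:36 PM + 483 min = 9:39 PM.
Glazing starts at 9:39 PM − 303 min = 4:36 PM.
Mixing the batter is bounded by glazing, so the latest it can start is 4:36 PM.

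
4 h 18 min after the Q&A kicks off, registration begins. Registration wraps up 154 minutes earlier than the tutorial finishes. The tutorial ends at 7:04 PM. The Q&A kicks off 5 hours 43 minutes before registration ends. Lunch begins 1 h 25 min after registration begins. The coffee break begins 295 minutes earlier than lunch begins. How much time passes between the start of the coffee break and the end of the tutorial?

7 hours 29 minutes

Registration ends at 7:04 PM − 154 min = 4:30 PM.
The Q&A starts at 4:30 PM − 343 min = 10:47 AM.
Registration starts at 10:47 AM + 258 min = 3:05 PM.
Lunch starts at 3:05 PM + 85 min = 4:30 PM.
The coffee break starts at 4:30 PM − 295 min = 11:35 AM.
From 11:35 AM to 7:04 PM is 7 hours 29 minutes.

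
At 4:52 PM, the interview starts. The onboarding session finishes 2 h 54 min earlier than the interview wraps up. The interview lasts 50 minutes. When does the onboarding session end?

The interview ends at 4:52 PM + 50 min = 5:42 PM.
The onboarding session ends at 5:42 PM − 174 min = 2:48 PM.

2:48 PM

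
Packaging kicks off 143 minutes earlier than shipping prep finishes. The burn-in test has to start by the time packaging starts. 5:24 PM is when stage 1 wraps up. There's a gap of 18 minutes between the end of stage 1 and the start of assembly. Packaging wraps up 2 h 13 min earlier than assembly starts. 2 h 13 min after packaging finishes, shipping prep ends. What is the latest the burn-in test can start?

Assembly starts at 5:24 PM + 18 min = 5:42 PM.
Packaging ends at 5:42 PM − 133 min = 3:29 PM.
Shipping prep ends at 3:29 PM + 133 min = 5:42 PM.
Packaging starts at 5:42 PM − 143 min = 3:19 PM.
The burn-in test is bounded by packaging, so the latest it can start is 3:19 PM.

3:19 PM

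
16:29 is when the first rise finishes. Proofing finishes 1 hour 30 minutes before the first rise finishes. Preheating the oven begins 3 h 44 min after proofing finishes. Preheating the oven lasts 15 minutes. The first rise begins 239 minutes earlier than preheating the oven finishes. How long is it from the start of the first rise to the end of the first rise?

an hour and a half

Proofing ends at 16:29 − 90 min = 14:59.
Preheating the oven starts at 14:59 + 224 min = 18:43.
Preheating the oven ends at 18:43 + 15 min = 18:58.
The first rise starts at 18:58 − 239 min = 14:59.
From 14:59 to 16:29 is an hour and a half.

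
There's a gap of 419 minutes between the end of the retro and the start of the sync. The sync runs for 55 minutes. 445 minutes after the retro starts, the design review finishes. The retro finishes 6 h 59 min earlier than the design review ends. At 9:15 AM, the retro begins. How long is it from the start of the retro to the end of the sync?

8 hours 20 minutes

The design review ends at 9:15 AM + 445 min = 4:40 PM.
The retro ends at 4:40 PM − 419 min = 9:41 AM.
The sync starts at 9:41 AM + 419 min = 4:40 PM.
The sync ends at 4:40 PM + 55 min = 5:35 PM.
From 9:15 AM to 5:35 PM is 8 hours 20 minutes.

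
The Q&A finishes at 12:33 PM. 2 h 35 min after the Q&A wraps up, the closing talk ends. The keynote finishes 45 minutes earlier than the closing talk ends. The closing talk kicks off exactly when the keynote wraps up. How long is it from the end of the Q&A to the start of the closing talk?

110 minutes

The closing talk ends at 12:33 PM + 155 min = 3:08 PM.
The keynote ends at 3:08 PM − 45 min = 2:23 PM.
So the closing talk starts at 2:23 PM.
From 12:33 PM to 2:23 PM is 110 minutes.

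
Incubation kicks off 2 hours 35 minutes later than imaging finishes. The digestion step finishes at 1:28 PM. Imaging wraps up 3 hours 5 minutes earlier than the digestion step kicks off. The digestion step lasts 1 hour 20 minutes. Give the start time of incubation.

The digestion step starts at 1:28 PM − 80 min = 12:08 PM.
Imaging ends at 12:08 PM − 185 min = 9:03 AM.
Incubation starts at 9:03 AM + 155 min = 11:38 AM.

11:38 AM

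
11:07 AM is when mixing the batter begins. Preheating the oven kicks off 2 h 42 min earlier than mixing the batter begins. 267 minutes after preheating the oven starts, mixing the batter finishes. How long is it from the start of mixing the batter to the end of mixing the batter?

Preheating the oven starts at 11:07 AM − 162 min = 8:25 AM.
Mixing the batter ends at 8:25 AM + 267 min = 12:52 PM.
From 11:07 AM to 12:52 PM is 1 hour 45 minutes.

1 hour 45 minutes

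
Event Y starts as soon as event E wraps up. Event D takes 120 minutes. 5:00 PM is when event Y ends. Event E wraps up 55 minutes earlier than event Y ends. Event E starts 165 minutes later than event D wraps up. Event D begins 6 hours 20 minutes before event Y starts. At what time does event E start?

2:30 PM

Event E ends at 5:00 PM − 55 min = 4:05 PM.
So event Y starts at 4:05 PM.
Event D starts at 4:05 PM − 380 min = 9:45 AM.
Event D ends at 9:45 AM + 120 min = 11:45 AM.
Event E starts at 11:45 AM + 165 min = 2:30 PM.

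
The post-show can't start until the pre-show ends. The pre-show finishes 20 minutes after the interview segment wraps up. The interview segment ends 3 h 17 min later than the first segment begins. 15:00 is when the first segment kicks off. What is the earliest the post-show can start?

The interview segment ends at 15:00 + 197 min = 18:17.
The pre-show ends at 18:17 + 20 min = 18:37.
The post-show is bounded by the pre-show, so the earliest it can start is 18:37.

18:37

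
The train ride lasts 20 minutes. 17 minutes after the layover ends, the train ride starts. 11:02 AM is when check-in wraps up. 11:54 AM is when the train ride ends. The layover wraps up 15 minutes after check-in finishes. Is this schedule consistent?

Yes

The layover ends at 11:02 AM + 15 min = 11:17 AM.
The train ride starts at 11:17 AM + 17 min = 11:34 AM.
The train ride ends at 11:34 AM + 20 min = 11:54 AM.
That matches the stated 11:54 AM, so the schedule is consistent.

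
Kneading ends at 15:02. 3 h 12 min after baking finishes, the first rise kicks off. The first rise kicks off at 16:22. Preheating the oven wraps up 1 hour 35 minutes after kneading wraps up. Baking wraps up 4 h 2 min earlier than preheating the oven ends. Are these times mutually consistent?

Preheating the oven ends at 15:02 + 95 min = 16:37.
Baking ends at 16:37 − 242 min = 12:35.
The first rise starts at 12:35 + 192 min = 15:47.
But the first rise is also said to start at 16:22 — a 35-minute conflict.

No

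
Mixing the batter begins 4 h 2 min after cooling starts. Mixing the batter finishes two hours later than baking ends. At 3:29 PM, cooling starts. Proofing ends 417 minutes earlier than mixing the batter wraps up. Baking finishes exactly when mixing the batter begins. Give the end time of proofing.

2:34 PM

Mixing the batter starts at 3:29 PM + 242 min = 7:31 PM.
So baking ends at 7:31 PM.
Mixing the batter ends at 7:31 PM + 120 min = 9:31 PM.
Proofing ends at 9:31 PM − 417 min = 2:34 PM.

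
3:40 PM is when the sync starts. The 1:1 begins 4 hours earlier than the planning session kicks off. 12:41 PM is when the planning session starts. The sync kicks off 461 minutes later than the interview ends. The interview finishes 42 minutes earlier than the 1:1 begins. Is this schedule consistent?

The 1:1 starts at 12:41 PM − 240 min = 8:41 AM.
The interview ends at 8:41 AM − 42 min = 7:59 AM.
The sync starts at 7:59 AM + 461 min = 3:40 PM.
That matches the stated 3:40 PM, so the schedule is consistent.

Yes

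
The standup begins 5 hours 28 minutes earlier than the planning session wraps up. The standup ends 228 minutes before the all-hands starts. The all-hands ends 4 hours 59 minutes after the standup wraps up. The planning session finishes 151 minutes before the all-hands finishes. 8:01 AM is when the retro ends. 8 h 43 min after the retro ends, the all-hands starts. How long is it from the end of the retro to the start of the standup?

The all-hands starts at 8:01 AM + 523 min = 4:44 PM.
The standup ends at 4:44 PM − 228 min = 12:56 PM.
The all-hands ends at 12:56 PM + 299 min = 5:55 PM.
The planning session ends at 5:55 PM − 151 min = 3:24 PM.
The standup starts at 3:24 PM − 328 min = 9:56 AM.
From 8:01 AM to 9:56 AM is 115 minutes.

115 minutes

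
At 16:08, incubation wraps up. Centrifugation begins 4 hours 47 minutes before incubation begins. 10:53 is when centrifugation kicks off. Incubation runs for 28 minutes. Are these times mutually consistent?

Incubation starts at 16:08 − 28 min = 15:40.
Centrifugation starts at 15:40 − 287 min = 10:53.
That matches the stated 10:53, so the schedule is consistent.

Yes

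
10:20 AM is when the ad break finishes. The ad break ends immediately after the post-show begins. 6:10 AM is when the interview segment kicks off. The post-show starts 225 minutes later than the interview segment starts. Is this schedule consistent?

No

The post-show starts at 6:10 AM + 225 min = 9:55 AM.
So the ad break ends at 9:55 AM.
But the ad break is also said to end at 10:20 AM — a 25-minute conflict.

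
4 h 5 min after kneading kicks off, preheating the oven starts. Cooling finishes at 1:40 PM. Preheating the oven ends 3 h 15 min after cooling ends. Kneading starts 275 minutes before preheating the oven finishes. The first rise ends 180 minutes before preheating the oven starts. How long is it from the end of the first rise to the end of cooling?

15 minutes

Preheating the oven ends at 1:40 PM + 195 min = 4:55 PM.
Kneading starts at 4:55 PM − 275 min = 12:20 PM.
Preheating the oven starts at 12:20 PM + 245 min = 4:25 PM.
The first rise ends at 4:25 PM − 180 min = 1:25 PM.
From 1:25 PM to 1:40 PM is 15 minutes.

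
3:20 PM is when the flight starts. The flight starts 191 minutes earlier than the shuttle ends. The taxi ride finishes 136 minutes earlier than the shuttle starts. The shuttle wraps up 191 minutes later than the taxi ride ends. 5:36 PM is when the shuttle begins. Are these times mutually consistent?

The taxi ride ends at 5:36 PM − 136 min = 3:20 PM.
The shuttle ends at 3:20 PM + 191 min = 6:31 PM.
The flight starts at 6:31 PM − 191 min = 3:20 PM.
That matches the stated 3:20 PM, so the schedule is consistent.

Yes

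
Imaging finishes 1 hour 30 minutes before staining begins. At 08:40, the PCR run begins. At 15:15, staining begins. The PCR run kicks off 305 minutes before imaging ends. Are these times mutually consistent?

Yes

Imaging ends at 15:15 − 90 min = 13:45.
The PCR run starts at 13:45 − 305 min = 08:40.
That matches the stated 08:40, so the schedule is consistent.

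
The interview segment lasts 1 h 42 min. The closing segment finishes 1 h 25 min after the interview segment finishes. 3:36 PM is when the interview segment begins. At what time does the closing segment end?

The interview segment ends at 3:36 PM + 102 min = 5:18 PM.
The closing segment ends at 5:18 PM + 85 min = 6:43 PM.

6:43 PM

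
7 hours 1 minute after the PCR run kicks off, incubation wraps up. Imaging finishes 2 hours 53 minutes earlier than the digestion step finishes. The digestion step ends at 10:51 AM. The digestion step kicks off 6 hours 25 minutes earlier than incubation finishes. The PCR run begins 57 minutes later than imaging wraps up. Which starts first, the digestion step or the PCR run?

the PCR run

Imaging ends at 10:51 AM − 173 min = 7:58 AM.
The PCR run starts at 7:58 AM + 57 min = 8:55 AM.
Incubation ends at 8:55 AM + 421 min = 3:56 PM.
The digestion step starts at 3:56 PM − 385 min = 9:31 AM.
The digestion step starts at 9:31 AM and the PCR run starts at 8:55 AM, so the PCR run is first.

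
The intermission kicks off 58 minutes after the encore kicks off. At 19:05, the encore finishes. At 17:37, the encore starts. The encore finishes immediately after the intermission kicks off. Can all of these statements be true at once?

The intermission starts at 17:37 + 58 min = 18:35.
So the encore ends at 18:35.
But the encore is also said to end at 19:05 — a 30-minute conflict.

No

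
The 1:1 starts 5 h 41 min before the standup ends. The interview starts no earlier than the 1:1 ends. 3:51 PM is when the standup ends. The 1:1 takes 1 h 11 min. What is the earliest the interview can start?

The 1:1 starts at 3:51 PM − 341 min = 10:10 AM.
The 1:1 ends at 10:10 AM + 71 min = 11:21 AM.
The interview is bounded by the 1:1, so the earliest it can start is 11:21 AM.

11:21 AM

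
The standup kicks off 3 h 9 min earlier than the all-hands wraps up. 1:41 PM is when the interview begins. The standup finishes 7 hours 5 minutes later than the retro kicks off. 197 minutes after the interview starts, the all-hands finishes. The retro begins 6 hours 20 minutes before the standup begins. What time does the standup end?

2:34 PM

The all-hands ends at 1:41 PM + 197 min = 4:58 PM.
The standup starts at 4:58 PM − 189 min = 1:49 PM.
The retro starts at 1:49 PM − 380 min = 7:29 AM.
The standup ends at 7:29 AM + 425 min = 2:34 PM.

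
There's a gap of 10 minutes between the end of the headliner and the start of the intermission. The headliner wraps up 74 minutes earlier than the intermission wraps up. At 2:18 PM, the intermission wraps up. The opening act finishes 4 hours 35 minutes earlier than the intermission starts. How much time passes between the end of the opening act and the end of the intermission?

5 hours 39 minutes

The headliner ends at 2:18 PM − 74 min = 1:04 PM.
The intermission starts at 1:04 PM + 10 min = 1:14 PM.
The opening act ends at 1:14 PM − 275 min = 8:39 AM.
From 8:39 AM to 2:18 PM is 5 hours 39 minutes.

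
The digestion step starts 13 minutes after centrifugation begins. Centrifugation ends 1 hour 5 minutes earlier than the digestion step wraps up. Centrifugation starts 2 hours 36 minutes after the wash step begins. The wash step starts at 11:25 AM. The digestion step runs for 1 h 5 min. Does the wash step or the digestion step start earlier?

Centrifugation starts at 11:25 AM + 156 min = 2:01 PM.
The digestion step starts at 2:01 PM + 13 min = 2:14 PM.
The wash step starts at 11:25 AM and the digestion step starts at 2:14 PM, so the wash step is first.

the wash step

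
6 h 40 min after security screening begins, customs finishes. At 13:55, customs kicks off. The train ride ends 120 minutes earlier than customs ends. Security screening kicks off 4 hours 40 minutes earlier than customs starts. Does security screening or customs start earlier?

security screening

Security screening starts at 13:55 − 280 min = 09:15.
Security screening starts at 09:15 and customs starts at 13:55, so security screening is first.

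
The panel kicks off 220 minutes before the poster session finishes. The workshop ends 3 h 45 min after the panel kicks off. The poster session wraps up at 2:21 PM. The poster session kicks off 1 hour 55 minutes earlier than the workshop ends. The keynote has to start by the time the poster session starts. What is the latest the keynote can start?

12:31 PM

The panel starts at 2:21 PM − 220 min = 10:41 AM.
The workshop ends at 10:41 AM + 225 min = 2:26 PM.
The poster session starts at 2:26 PM − 115 min = 12:31 PM.
The keynote is bounded by the poster session, so the latest it can start is 12:31 PM.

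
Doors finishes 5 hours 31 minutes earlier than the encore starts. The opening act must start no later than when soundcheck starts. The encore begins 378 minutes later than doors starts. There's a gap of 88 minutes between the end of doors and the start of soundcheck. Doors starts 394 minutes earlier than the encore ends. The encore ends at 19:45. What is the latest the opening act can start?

Doors starts at 19:45 − 394 min = 13:11.
The encore starts at 13:11 + 378 min = 19:29.
Doors ends at 19:29 − 331 min = 13:58.
Soundcheck starts at 13:58 + 88 min = 15:26.
The opening act is bounded by soundcheck, so the latest it can start is 15:26.

15:26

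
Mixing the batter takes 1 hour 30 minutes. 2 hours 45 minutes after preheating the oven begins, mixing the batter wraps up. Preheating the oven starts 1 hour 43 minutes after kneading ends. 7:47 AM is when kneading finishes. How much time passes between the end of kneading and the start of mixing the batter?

2 h 58 min

Preheating the oven starts at 7:47 AM + 103 min = 9:30 AM.
Mixing the batter ends at 9:30 AM + 165 min = 12:15 PM.
Mixing the batter starts at 12:15 PM − 90 min = 10:45 AM.
From 7:47 AM to 10:45 AM is 2 h 58 min.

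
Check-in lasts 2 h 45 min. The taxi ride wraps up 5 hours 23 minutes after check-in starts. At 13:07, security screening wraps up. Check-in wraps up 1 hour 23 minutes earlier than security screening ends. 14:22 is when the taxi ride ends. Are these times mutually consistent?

Check-in ends at 13:07 − 83 min = 11:44.
Check-in starts at 11:44 − 165 min = 08:59.
The taxi ride ends at 08:59 + 323 min = 14:22.
That matches the stated 14:22, so the schedule is consistent.

Yes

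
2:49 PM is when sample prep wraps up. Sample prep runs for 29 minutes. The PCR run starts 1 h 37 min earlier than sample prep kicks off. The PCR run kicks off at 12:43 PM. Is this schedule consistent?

Sample prep starts at 2:49 PM − 29 min = 2:20 PM.
The PCR run starts at 2:20 PM − 97 min = 12:43 PM.
That matches the stated 12:43 PM, so the schedule is consistent.

Yes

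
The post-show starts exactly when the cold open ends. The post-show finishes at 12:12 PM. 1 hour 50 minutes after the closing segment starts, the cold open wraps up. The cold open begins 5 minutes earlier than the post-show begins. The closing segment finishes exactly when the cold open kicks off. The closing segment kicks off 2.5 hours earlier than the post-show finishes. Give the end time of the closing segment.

11:27 AM

The closing segment starts at 12:12 PM − 150 min = 9:42 AM.
The cold open ends at 9:42 AM + 110 min = 11:32 AM.
So the post-show starts at 11:32 AM.
The cold open starts at 11:32 AM − 5 min = 11:27 AM.
So the closing segment ends at 11:27 AM.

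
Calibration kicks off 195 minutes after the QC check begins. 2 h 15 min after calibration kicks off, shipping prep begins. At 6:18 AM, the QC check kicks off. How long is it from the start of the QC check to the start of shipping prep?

5.5 hours

Calibration starts at 6:18 AM + 195 min = 9:33 AM.
Shipping prep starts at 9:33 AM + 135 min = 11:48 AM.
From 6:18 AM to 11:48 AM is 5.5 hours.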